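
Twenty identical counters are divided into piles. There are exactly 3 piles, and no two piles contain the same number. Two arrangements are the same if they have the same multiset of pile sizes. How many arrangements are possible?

They are:
17, 2, 1
16, 3, 1
15, 4, 1
15, 3, 2
14, 5, 1
14, 4, 2
13, 6, 1
13, 5, 2
13, 4, 3
12, 7, 1
12, 6, 2
12, 5, 3
11, 8, 1
11, 7, 2
11, 6, 3
11, 5, 4
10, 9, 1
10, 8, 2
10, 7, 3
10, 6, 4
9, 8, 3
9, 7, 4
9, 6, 5
8, 7, 5
Counting gives 24.

24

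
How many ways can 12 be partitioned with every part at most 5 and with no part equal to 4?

There are too many to list fully; the first 12 (by largest part) are:
5, 5, 2
5, 5, 1, 1
5, 3, 3, 1
5, 3, 2, 2
5, 3, 2, 1, 1
5, 3, 1, 1, 1, 1
5, 2, 2, 2, 1
5, 2, 2, 1, 1, 1
5, 2, 1, 1, 1, 1, 1
5, 1, 1, 1, 1, 1, 1, 1
3, 3, 3, 3
3, 3, 3, 2, 1
…and 17 more, for 29 total.

29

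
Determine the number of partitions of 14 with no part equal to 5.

Direct enumeration gives 105 partitions.

105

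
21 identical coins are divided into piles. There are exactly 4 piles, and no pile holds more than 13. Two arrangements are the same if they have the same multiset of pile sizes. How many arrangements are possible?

There are too many to list fully; the first 12 (by largest part) are:
13,6,1,1
13,5,2,1
13,4,3,1
13,4,2,2
13,3,3,2
12,7,1,1
12,6,2,1
12,5,3,1
12,5,2,2
12,4,4,1
12,4,3,2
12,3,3,3
…and 49 more, for 61 total.

61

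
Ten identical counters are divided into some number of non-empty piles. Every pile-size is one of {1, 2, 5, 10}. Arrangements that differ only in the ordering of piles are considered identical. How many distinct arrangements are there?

The partitions of 10 that satisfy the conditions:
10
5,5
5,2,2,1
5,2,1,1,1
5,1,1,1,1,1
2,2,2,2,2
2,2,2,2,1,1
2,2,2,1,1,1,1
2,2,1,1,1,1,1,1
2,1,1,1,1,1,1,1,1
1,1,1,1,1,1,1,1,1,1

11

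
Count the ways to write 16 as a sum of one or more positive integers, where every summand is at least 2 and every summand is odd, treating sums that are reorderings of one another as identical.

5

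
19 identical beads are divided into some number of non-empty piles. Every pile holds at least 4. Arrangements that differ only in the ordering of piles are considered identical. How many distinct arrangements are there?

18

The partitions of 19 that satisfy the conditions:
19
4+15
5+14
6+13
7+12
8+11
4+4+11
9+10
4+5+10
4+6+9
5+5+9
4+7+8
5+6+8
5+7+7
6+6+7
4+4+4+7
4+4+5+6
4+5+5+5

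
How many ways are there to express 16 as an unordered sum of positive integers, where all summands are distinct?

32

A partial list (first 12 by largest part):
16
15, 1
14, 2
13, 3
13, 2, 1
12, 4
12, 3, 1
11, 5
11, 4, 1
11, 3, 2
10, 6
10, 5, 1
…and 20 more, for 32 total.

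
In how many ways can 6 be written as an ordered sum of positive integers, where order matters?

There are 5 gaps and each independently is a cut or not, giving 2^5 = 32.

32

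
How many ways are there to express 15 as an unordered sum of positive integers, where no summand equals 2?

Counting exhaustively, 75 partitions satisfy the conditions.

75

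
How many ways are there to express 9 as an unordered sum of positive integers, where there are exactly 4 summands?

6

Enumerating:
6, 1, 1, 1
5, 2, 1, 1
4, 3, 1, 1
4, 2, 2, 1
3, 3, 2, 1
3, 2, 2, 2
That's 6 in total.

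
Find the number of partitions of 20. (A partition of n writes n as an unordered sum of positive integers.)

627

Systematic enumeration (by largest part, then next-largest, …) yields 627.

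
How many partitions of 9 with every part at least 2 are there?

Listing the qualifying partitions of 9:
9
7,2
6,3
5,4
5,2,2
4,3,2
3,3,3
3,2,2,2

8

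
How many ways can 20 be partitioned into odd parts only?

There are too many to list fully; the first 12 (by largest part) are:
1, 19
3, 17
1, 1, 1, 17
5, 15
1, 1, 3, 15
1, 1, 1, 1, 1, 15
7, 13
1, 1, 5, 13
1, 3, 3, 13
1, 1, 1, 1, 3, 13
1, 1, 1, 1, 1, 1, 1, 13
9, 11
…and 52 more, for 64 total.

64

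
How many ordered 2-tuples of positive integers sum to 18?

17

Place 1 bars in the 17 internal gaps of a row of 18 dots: C(17,1) = 17.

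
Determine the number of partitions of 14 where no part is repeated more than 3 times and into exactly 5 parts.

The partitions of 14 that satisfy the conditions:
9,2,1,1,1
8,3,1,1,1
8,2,2,1,1
7,4,1,1,1
7,3,2,1,1
7,2,2,2,1
6,5,1,1,1
6,4,2,1,1
6,3,3,1,1
6,3,2,2,1
5,5,2,1,1
5,4,3,1,1
5,4,2,2,1
5,3,3,2,1
5,3,2,2,2
4,4,4,1,1
4,4,3,2,1
4,4,2,2,2
4,3,3,3,1
4,3,3,2,2

20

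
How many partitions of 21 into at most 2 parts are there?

Enumerating:
21
20+1
19+2
18+3
17+4
16+5
15+6
14+7
13+8
12+9
11+10

11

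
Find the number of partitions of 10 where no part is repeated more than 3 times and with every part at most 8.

27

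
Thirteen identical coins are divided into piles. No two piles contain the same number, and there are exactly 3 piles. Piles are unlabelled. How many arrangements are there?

8

Enumerating:
1 + 2 + 10
1 + 3 + 9
1 + 4 + 8
2 + 3 + 8
1 + 5 + 7
2 + 4 + 7
2 + 5 + 6
3 + 4 + 6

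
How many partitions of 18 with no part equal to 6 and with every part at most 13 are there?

296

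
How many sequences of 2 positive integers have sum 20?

19

By stars and bars with positive parts, the count is C(19,1) = 19.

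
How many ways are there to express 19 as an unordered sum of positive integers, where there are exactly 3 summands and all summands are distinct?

21

Enumerating:
1,2,16
1,3,15
1,4,14
2,3,14
1,5,13
2,4,13
1,6,12
2,5,12
3,4,12
1,7,11
2,6,11
3,5,11
1,8,10
2,7,10
3,6,10
4,5,10
2,8,9
3,7,9
4,6,9
4,7,8
5,6,8
Counting gives 21.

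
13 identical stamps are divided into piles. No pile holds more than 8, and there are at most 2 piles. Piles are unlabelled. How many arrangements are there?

2

Enumerating:
8+5
7+6
Counting gives 2.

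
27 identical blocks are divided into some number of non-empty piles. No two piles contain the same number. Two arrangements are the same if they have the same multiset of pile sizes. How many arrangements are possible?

192

Direct enumeration gives 192 partitions.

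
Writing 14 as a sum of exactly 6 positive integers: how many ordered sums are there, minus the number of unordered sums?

1267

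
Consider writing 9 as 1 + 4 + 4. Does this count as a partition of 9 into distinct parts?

No

The parts sum to 9, and the condition 'all summands are distinct' is violated.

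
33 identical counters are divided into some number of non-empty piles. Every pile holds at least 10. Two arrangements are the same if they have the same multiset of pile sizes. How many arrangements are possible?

11

Enumerating:
33
23,10
22,11
21,12
20,13
19,14
18,15
17,16
13,10,10
12,11,10
11,11,11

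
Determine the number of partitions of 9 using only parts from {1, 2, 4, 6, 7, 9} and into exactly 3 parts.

3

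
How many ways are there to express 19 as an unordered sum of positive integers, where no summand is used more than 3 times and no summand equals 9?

229

Enumerating by decreasing first part gives 229 partitions in all.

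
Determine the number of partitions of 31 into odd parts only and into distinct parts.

Enumerating:
31
27 + 3 + 1
25 + 5 + 1
23 + 7 + 1
23 + 5 + 3
21 + 9 + 1
21 + 7 + 3
19 + 11 + 1
19 + 9 + 3
19 + 7 + 5
17 + 13 + 1
17 + 11 + 3
17 + 9 + 5
15 + 13 + 3
15 + 11 + 5
15 + 9 + 7
15 + 7 + 5 + 3 + 1
13 + 11 + 7
13 + 9 + 5 + 3 + 1
11 + 9 + 7 + 3 + 1
Counting gives 20.

20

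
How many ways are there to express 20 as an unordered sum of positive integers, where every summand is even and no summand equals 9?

There are too many to list fully; the first 12 (by largest part) are:
20
18, 2
16, 4
16, 2, 2
14, 6
14, 4, 2
14, 2, 2, 2
12, 8
12, 6, 2
12, 4, 4
12, 4, 2, 2
12, 2, 2, 2, 2
…and 30 more, for 42 total.

42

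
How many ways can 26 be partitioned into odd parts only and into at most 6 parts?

There are too many to list fully; the first 12 (by largest part) are:
25 + 1
23 + 3
23 + 1 + 1 + 1
21 + 5
21 + 3 + 1 + 1
21 + 1 + 1 + 1 + 1 + 1
19 + 7
19 + 5 + 1 + 1
19 + 3 + 3 + 1
19 + 3 + 1 + 1 + 1 + 1
17 + 9
17 + 7 + 1 + 1
…and 57 more, for 69 total.

69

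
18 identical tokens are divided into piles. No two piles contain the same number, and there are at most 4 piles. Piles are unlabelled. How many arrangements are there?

43

There are too many to list fully; the first 12 (by largest part) are:
18
1 + 17
2 + 16
3 + 15
1 + 2 + 15
4 + 14
1 + 3 + 14
5 + 13
1 + 4 + 13
2 + 3 + 13
6 + 12
1 + 5 + 12
…and 31 more, for 43 total.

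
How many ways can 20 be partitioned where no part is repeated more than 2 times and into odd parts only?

18

They are:
19+1
17+3
15+5
15+3+1+1
13+7
13+5+1+1
13+3+3+1
11+9
11+7+1+1
11+5+3+1
9+9+1+1
9+7+3+1
9+5+5+1
9+5+3+3
7+7+5+1
7+7+3+3
7+5+5+3
7+5+3+3+1+1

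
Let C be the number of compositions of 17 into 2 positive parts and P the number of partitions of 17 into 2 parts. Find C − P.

Compositions: C(16,1) = 16.
Unordered (partitions into 2 parts): 8.
Difference: 16 − 8 = 8.

8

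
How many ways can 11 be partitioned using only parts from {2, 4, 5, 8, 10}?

2

The partitions of 11 that satisfy the conditions:
5,4,2
5,2,2,2
That's 2 in total.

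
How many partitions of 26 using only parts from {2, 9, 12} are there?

4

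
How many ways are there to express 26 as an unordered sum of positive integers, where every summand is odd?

165

Direct enumeration gives 165 partitions.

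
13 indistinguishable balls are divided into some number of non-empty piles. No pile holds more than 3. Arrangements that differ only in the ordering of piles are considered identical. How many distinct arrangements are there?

21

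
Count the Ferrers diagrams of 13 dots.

Systematic enumeration (by largest part, then next-largest, …) yields 101.

101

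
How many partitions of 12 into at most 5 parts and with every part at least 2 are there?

20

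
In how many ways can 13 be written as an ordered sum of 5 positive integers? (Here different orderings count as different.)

495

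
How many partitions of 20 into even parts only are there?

42

There are too many to list fully; the first 12 (by largest part) are:
20
2 + 18
4 + 16
2 + 2 + 16
6 + 14
2 + 4 + 14
2 + 2 + 2 + 14
8 + 12
2 + 6 + 12
4 + 4 + 12
2 + 2 + 4 + 12
2 + 2 + 2 + 2 + 12
…and 30 more, for 42 total.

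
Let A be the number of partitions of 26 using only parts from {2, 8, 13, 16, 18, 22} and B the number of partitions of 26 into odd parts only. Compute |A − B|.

155

Partitions of 26 using only parts from {2, 8, 13, 16, 18, 22}: 10.
Partitions of 26 into odd parts only: 165.
|10 − 165| = 155.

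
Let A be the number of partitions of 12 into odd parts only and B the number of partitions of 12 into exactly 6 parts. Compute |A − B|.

4

Partitions of 12 into odd parts only: 15.
Partitions of 12 into exactly 6 parts: 11.
|15 − 11| = 4.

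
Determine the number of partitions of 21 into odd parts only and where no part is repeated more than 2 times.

20

The partitions of 21 that satisfy the conditions:
21
19 + 1 + 1
17 + 3 + 1
15 + 5 + 1
15 + 3 + 3
13 + 7 + 1
13 + 5 + 3
13 + 3 + 3 + 1 + 1
11 + 9 + 1
11 + 7 + 3
11 + 5 + 5
11 + 5 + 3 + 1 + 1
9 + 9 + 3
9 + 7 + 5
9 + 7 + 3 + 1 + 1
9 + 5 + 5 + 1 + 1
9 + 5 + 3 + 3 + 1
7 + 7 + 5 + 1 + 1
7 + 7 + 3 + 3 + 1
7 + 5 + 5 + 3 + 1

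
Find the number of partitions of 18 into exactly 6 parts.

58

A partial list (first 12 by largest part):
1,1,1,1,1,13
1,1,1,1,2,12
1,1,1,1,3,11
1,1,1,2,2,11
1,1,1,1,4,10
1,1,1,2,3,10
1,1,2,2,2,10
1,1,1,1,5,9
1,1,1,2,4,9
1,1,1,3,3,9
1,1,2,2,3,9
1,2,2,2,2,9
…and 46 more, for 58 total.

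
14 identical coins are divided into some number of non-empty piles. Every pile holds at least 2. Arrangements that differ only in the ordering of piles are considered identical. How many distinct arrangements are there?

34

A partial list (first 12 by largest part):
14
2 + 12
3 + 11
4 + 10
2 + 2 + 10
5 + 9
2 + 3 + 9
6 + 8
2 + 4 + 8
3 + 3 + 8
2 + 2 + 2 + 8
7 + 7
…and 22 more, for 34 total.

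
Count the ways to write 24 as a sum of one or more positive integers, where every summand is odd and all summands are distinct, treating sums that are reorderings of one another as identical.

Listing the qualifying partitions of 24:
23 + 1
21 + 3
19 + 5
17 + 7
15 + 9
15 + 5 + 3 + 1
13 + 11
13 + 7 + 3 + 1
11 + 9 + 3 + 1
11 + 7 + 5 + 1
9 + 7 + 5 + 3
That's 11 in total.

11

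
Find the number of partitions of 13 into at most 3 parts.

21

Listing the qualifying partitions of 13:
13
12 + 1
11 + 2
11 + 1 + 1
10 + 3
10 + 2 + 1
9 + 4
9 + 3 + 1
9 + 2 + 2
8 + 5
8 + 4 + 1
8 + 3 + 2
7 + 6
7 + 5 + 1
7 + 4 + 2
7 + 3 + 3
6 + 6 + 1
6 + 5 + 2
6 + 4 + 3
5 + 5 + 3
5 + 4 + 4
Counting gives 21.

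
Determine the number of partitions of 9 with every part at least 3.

4

They are:
9
6, 3
5, 4
3, 3, 3
Counting gives 4.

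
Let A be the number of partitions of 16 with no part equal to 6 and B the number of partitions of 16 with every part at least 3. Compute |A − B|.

168

Partitions of 16 with no part equal to 6: 189.
Partitions of 16 with every part at least 3: 21.
|189 − 21| = 168.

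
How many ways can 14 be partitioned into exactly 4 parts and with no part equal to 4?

Listing the qualifying partitions of 14:
11,1,1,1
10,2,1,1
9,3,1,1
9,2,2,1
8,3,2,1
8,2,2,2
7,5,1,1
7,3,3,1
7,3,2,2
6,6,1,1
6,5,2,1
6,3,3,2
5,5,3,1
5,5,2,2
5,3,3,3
That's 15 in total.

15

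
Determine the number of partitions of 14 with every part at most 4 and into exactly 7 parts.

Enumerating:
4+4+2+1+1+1+1
4+3+3+1+1+1+1
4+3+2+2+1+1+1
4+2+2+2+2+1+1
3+3+3+2+1+1+1
3+3+2+2+2+1+1
3+2+2+2+2+2+1
2+2+2+2+2+2+2
That's 8 in total.

8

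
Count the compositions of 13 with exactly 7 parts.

Place 6 bars in the 12 internal gaps of a row of 13 dots: C(12,6) = 924.

924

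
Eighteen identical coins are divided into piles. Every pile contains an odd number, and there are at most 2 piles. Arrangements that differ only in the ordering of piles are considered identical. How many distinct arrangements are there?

5

They are:
17 + 1
15 + 3
13 + 5
11 + 7
9 + 9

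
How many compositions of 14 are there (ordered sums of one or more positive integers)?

8192

The number of compositions of n is 2^(n−1); here 2^13 = 8192.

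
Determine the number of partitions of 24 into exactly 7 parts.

There are 201 such partitions.

201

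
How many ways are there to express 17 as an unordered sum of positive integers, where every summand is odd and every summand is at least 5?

Enumerating:
17
7+5+5
That's 2 in total.

2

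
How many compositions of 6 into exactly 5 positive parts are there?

5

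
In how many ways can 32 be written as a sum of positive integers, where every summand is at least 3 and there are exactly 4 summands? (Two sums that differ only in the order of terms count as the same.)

108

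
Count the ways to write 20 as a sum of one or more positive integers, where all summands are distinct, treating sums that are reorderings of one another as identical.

There are too many to list fully; the first 12 (by largest part) are:
20
1 + 19
2 + 18
3 + 17
1 + 2 + 17
4 + 16
1 + 3 + 16
5 + 15
1 + 4 + 15
2 + 3 + 15
6 + 14
1 + 5 + 14
…and 52 more, for 64 total.

64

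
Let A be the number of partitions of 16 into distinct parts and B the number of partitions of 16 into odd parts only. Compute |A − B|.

0

Partitions of 16 into distinct parts: 32.
Partitions of 16 into odd parts only: 32.
|32 − 32| = 0.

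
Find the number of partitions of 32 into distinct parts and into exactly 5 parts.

119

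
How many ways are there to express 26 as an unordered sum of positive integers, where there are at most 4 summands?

Enumerating by decreasing first part gives 206 partitions in all.

206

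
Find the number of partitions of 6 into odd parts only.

Enumerating:
5, 1
3, 3
3, 1, 1, 1
1, 1, 1, 1, 1, 1
That's 4 in total.

4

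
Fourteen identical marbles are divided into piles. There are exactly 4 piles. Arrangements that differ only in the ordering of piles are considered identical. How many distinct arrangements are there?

Listing the qualifying partitions of 14:
11,1,1,1
10,2,1,1
9,3,1,1
9,2,2,1
8,4,1,1
8,3,2,1
8,2,2,2
7,5,1,1
7,4,2,1
7,3,3,1
7,3,2,2
6,6,1,1
6,5,2,1
6,4,3,1
6,4,2,2
6,3,3,2
5,5,3,1
5,5,2,2
5,4,4,1
5,4,3,2
5,3,3,3
4,4,4,2
4,4,3,3

23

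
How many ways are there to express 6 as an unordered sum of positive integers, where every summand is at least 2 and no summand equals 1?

4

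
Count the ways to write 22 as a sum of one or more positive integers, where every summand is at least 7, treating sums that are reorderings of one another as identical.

7

Listing the qualifying partitions of 22:
22
15+7
14+8
13+9
12+10
11+11
8+7+7
That's 7 in total.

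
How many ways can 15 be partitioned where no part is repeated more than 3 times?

105

Direct enumeration gives 105 partitions.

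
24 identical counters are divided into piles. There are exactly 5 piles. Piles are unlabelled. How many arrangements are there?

Systematic enumeration (by largest part, then next-largest, …) yields 164.

164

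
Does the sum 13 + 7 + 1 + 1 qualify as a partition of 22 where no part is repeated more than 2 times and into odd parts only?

Yes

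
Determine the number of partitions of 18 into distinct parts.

There are too many to list fully; the first 12 (by largest part) are:
18
17, 1
16, 2
15, 3
15, 2, 1
14, 4
14, 3, 1
13, 5
13, 4, 1
13, 3, 2
12, 6
12, 5, 1
…and 34 more, for 46 total.

46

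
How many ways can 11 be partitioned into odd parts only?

The partitions of 11 that satisfy the conditions:
11
9, 1, 1
7, 3, 1
7, 1, 1, 1, 1
5, 5, 1
5, 3, 3
5, 3, 1, 1, 1
5, 1, 1, 1, 1, 1, 1
3, 3, 3, 1, 1
3, 3, 1, 1, 1, 1, 1
3, 1, 1, 1, 1, 1, 1, 1, 1
1, 1, 1, 1, 1, 1, 1, 1, 1, 1, 1
That's 12 in total.

12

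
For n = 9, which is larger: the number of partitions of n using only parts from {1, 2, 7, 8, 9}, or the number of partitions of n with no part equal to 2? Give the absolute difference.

Partitions of 9 using only parts from {1, 2, 7, 8, 9}: 9.
Partitions of 9 with no part equal to 2: 15.
|9 − 15| = 6.

6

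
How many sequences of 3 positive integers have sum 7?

By stars and bars with positive parts, the count is C(6,2) = 15.

15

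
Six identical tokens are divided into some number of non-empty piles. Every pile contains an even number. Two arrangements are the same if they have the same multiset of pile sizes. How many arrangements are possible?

3

Listing the qualifying partitions of 6:
6
2,4
2,2,2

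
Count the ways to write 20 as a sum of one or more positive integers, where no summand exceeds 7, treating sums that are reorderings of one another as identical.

364

Enumerating by decreasing first part gives 364 partitions in all.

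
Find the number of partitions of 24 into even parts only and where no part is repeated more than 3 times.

50

A partial list (first 12 by largest part):
24
22, 2
20, 4
20, 2, 2
18, 6
18, 4, 2
18, 2, 2, 2
16, 8
16, 6, 2
16, 4, 4
16, 4, 2, 2
14, 10
…and 38 more, for 50 total.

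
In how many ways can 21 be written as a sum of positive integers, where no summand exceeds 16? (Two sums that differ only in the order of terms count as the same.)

780

A full systematic count gives 780.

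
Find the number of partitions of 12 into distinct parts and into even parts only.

4

The partitions of 12 that satisfy the conditions:
12
2, 10
4, 8
2, 4, 6
That's 4 in total.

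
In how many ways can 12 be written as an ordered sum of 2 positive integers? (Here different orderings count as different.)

Place 1 bars in the 11 internal gaps of a row of 12 dots: C(11,1) = 11.

11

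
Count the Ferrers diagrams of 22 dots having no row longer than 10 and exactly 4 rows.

43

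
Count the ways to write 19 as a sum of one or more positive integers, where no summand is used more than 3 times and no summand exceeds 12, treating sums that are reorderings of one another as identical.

There are 232 such partitions.

232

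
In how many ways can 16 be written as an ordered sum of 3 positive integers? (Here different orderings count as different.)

105

A composition of 16 into 3 positive parts is chosen by placing 2 dividers among the 15 gaps between 16 units: C(15,2) = 105.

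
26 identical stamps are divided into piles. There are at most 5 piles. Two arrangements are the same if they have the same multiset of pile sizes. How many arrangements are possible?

427

There are 427 such partitions.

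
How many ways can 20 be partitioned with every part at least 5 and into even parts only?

5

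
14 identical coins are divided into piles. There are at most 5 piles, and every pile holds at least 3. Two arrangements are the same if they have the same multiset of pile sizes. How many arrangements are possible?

The partitions of 14 that satisfy the conditions:
14
11,3
10,4
9,5
8,6
8,3,3
7,7
7,4,3
6,5,3
6,4,4
5,5,4
5,3,3,3
4,4,3,3
Counting gives 13.

13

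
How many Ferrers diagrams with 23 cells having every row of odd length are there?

Counting exhaustively, 104 partitions satisfy the conditions.

104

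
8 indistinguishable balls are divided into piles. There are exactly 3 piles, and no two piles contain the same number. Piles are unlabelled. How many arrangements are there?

2

Enumerating:
5 + 2 + 1
4 + 3 + 1
Counting gives 2.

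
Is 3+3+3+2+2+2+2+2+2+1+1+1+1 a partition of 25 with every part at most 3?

The parts sum to 25, and the condition 'no summand exceeds 3' holds.

Yes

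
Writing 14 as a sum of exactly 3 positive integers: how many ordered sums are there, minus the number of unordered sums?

Ordered (compositions into 3 parts): C(13,2) = 78.
Partitions of 14 into exactly 3 parts: 16.
Difference: 78 − 16 = 62.

62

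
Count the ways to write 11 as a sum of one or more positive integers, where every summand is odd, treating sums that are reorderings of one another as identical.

The partitions of 11 that satisfy the conditions:
11
9+1+1
7+3+1
7+1+1+1+1
5+5+1
5+3+3
5+3+1+1+1
5+1+1+1+1+1+1
3+3+3+1+1
3+3+1+1+1+1+1
3+1+1+1+1+1+1+1+1
1+1+1+1+1+1+1+1+1+1+1
Counting gives 12.

12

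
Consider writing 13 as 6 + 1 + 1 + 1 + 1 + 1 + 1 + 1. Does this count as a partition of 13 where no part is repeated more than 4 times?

No

The parts sum to 13, and the condition 'no summand is used more than 4 times' is violated.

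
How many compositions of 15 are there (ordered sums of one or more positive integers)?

16384

Each of the 14 gaps between 15 units is either a break or not: 2^14 = 16384.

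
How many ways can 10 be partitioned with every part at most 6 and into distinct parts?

Enumerating:
4+6
1+3+6
1+4+5
2+3+5
1+2+3+4

5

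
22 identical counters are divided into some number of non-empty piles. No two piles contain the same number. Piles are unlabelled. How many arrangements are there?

89

Counting exhaustively, 89 partitions satisfy the conditions.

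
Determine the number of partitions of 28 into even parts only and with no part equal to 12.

Enumerating by decreasing first part gives 113 partitions in all.

113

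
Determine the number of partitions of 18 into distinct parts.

A partial list (first 12 by largest part):
18
1,17
2,16
3,15
1,2,15
4,14
1,3,14
5,13
1,4,13
2,3,13
6,12
1,5,12
…and 34 more, for 46 total.

46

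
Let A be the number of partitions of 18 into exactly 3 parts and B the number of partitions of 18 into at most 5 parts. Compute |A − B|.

Partitions of 18 into exactly 3 parts: 27.
Partitions of 18 into at most 5 parts: 141.
|27 − 141| = 114.

114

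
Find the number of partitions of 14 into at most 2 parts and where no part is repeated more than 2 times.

8

They are:
14
13 + 1
12 + 2
11 + 3
10 + 4
9 + 5
8 + 6
7 + 7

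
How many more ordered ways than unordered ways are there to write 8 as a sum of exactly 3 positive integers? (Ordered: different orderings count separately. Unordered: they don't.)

16

Compositions: C(7,2) = 21.
Unordered (partitions into 3 parts): 5.
Difference: 21 − 5 = 16.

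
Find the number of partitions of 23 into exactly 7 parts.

164

Enumerating by decreasing first part gives 164 partitions in all.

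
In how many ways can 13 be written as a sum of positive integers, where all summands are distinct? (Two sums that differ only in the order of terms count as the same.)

They are:
13
12+1
11+2
10+3
10+2+1
9+4
9+3+1
8+5
8+4+1
8+3+2
7+6
7+5+1
7+4+2
7+3+2+1
6+5+2
6+4+3
6+4+2+1
5+4+3+1

18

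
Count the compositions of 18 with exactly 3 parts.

136

Place 2 bars in the 17 internal gaps of a row of 18 dots: C(17,2) = 136.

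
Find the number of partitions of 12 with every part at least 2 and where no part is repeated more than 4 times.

20

Enumerating:
12
10,2
9,3
8,4
8,2,2
7,5
7,3,2
6,6
6,4,2
6,3,3
6,2,2,2
5,5,2
5,4,3
5,3,2,2
4,4,4
4,4,2,2
4,3,3,2
4,2,2,2,2
3,3,3,3
3,3,2,2,2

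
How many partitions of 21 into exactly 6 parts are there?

Enumerating by decreasing first part gives 110 partitions in all.

110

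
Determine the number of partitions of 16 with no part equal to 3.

Counting exhaustively, 130 partitions satisfy the conditions.

130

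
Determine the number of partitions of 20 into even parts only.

There are too many to list fully; the first 12 (by largest part) are:
20
18 + 2
16 + 4
16 + 2 + 2
14 + 6
14 + 4 + 2
14 + 2 + 2 + 2
12 + 8
12 + 6 + 2
12 + 4 + 4
12 + 4 + 2 + 2
12 + 2 + 2 + 2 + 2
…and 30 more, for 42 total.

42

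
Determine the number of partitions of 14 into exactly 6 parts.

20

The partitions of 14 that satisfy the conditions:
9, 1, 1, 1, 1, 1
8, 2, 1, 1, 1, 1
7, 3, 1, 1, 1, 1
7, 2, 2, 1, 1, 1
6, 4, 1, 1, 1, 1
6, 3, 2, 1, 1, 1
6, 2, 2, 2, 1, 1
5, 5, 1, 1, 1, 1
5, 4, 2, 1, 1, 1
5, 3, 3, 1, 1, 1
5, 3, 2, 2, 1, 1
5, 2, 2, 2, 2, 1
4, 4, 3, 1, 1, 1
4, 4, 2, 2, 1, 1
4, 3, 3, 2, 1, 1
4, 3, 2, 2, 2, 1
4, 2, 2, 2, 2, 2
3, 3, 3, 3, 1, 1
3, 3, 3, 2, 2, 1
3, 3, 2, 2, 2, 2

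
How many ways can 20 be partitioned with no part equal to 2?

Systematic enumeration (by largest part, then next-largest, …) yields 242.

242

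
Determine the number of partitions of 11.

56

A partial list (first 12 by largest part):
11
10, 1
9, 2
9, 1, 1
8, 3
8, 2, 1
8, 1, 1, 1
7, 4
7, 3, 1
7, 2, 2
7, 2, 1, 1
7, 1, 1, 1, 1
…and 44 more, for 56 total.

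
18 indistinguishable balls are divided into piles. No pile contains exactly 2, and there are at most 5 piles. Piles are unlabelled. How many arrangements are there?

Counting exhaustively, 77 partitions satisfy the conditions.

77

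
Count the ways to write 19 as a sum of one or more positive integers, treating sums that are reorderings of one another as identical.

490

A full systematic count gives 490.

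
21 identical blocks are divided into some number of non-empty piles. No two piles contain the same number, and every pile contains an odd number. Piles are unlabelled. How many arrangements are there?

Enumerating:
21
17,3,1
15,5,1
13,7,1
13,5,3
11,9,1
11,7,3
9,7,5

8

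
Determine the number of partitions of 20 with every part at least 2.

137

Counting exhaustively, 137 partitions satisfy the conditions.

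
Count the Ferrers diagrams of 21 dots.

792

Direct enumeration gives 792 partitions.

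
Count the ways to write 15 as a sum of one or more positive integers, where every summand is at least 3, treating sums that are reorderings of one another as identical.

17

Listing the qualifying partitions of 15:
15
12 + 3
11 + 4
10 + 5
9 + 6
9 + 3 + 3
8 + 7
8 + 4 + 3
7 + 5 + 3
7 + 4 + 4
6 + 6 + 3
6 + 5 + 4
6 + 3 + 3 + 3
5 + 5 + 5
5 + 4 + 3 + 3
4 + 4 + 4 + 3
3 + 3 + 3 + 3 + 3
Counting gives 17.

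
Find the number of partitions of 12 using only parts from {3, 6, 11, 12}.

4

Enumerating:
12
6, 6
6, 3, 3
3, 3, 3, 3
Counting gives 4.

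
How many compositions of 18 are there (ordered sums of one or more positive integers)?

Each of the 17 gaps between 18 units is either a break or not: 2^17 = 131072.

131072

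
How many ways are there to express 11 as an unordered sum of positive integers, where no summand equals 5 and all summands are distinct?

9

They are:
11
10, 1
9, 2
8, 3
8, 2, 1
7, 4
7, 3, 1
6, 4, 1
6, 3, 2
That's 9 in total.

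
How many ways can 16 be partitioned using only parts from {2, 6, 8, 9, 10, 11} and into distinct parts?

2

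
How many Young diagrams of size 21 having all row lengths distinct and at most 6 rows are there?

76

There are 76 such partitions.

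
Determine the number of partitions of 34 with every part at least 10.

13

They are:
34
24,10
23,11
22,12
21,13
20,14
19,15
18,16
17,17
14,10,10
13,11,10
12,12,10
12,11,11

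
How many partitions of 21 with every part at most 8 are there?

525

There are 525 such partitions.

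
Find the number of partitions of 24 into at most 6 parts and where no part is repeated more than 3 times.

Enumerating by decreasing first part gives 496 partitions in all.

496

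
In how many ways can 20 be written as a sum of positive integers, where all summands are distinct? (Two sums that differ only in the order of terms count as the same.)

There are too many to list fully; the first 12 (by largest part) are:
20
19,1
18,2
17,3
17,2,1
16,4
16,3,1
15,5
15,4,1
15,3,2
14,6
14,5,1
…and 52 more, for 64 total.

64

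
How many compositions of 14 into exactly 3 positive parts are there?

A composition of 14 into 3 positive parts is chosen by placing 2 dividers among the 13 gaps between 14 units: C(13,2) = 78.

78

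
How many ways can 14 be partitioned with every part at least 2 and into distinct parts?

12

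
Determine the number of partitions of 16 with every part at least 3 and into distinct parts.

Listing the qualifying partitions of 16:
16
13+3
12+4
11+5
10+6
9+7
9+4+3
8+5+3
7+6+3
7+5+4
Counting gives 10.

10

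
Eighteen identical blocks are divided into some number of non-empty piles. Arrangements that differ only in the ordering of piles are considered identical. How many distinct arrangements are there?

385

A full systematic count gives 385.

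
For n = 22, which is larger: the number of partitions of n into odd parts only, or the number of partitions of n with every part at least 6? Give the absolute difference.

78

Partitions of 22 into odd parts only: 89.
Partitions of 22 with every part at least 6: 11.
|89 − 11| = 78.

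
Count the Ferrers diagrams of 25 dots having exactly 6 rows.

235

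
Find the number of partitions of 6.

Listing the qualifying partitions of 6:
6
5+1
4+2
4+1+1
3+3
3+2+1
3+1+1+1
2+2+2
2+2+1+1
2+1+1+1+1
1+1+1+1+1+1

11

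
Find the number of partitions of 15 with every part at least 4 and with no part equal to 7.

Listing the qualifying partitions of 15:
15
11+4
10+5
9+6
6+5+4
5+5+5
That's 6 in total.

6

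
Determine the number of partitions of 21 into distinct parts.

Counting exhaustively, 76 partitions satisfy the conditions.

76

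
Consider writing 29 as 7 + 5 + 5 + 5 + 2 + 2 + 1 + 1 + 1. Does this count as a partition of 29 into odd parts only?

No

The parts sum to 29, and the condition 'every summand is odd' is violated.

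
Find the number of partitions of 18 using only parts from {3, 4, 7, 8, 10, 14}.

Enumerating:
14, 4
10, 8
10, 4, 4
8, 7, 3
8, 4, 3, 3
7, 7, 4
7, 4, 4, 3
4, 4, 4, 3, 3
3, 3, 3, 3, 3, 3

9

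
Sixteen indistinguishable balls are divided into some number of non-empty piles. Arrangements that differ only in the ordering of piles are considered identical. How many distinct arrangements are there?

A full systematic count gives 231.

231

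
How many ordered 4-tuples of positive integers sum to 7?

Equivalently, choose which 3 of the 6 gaps become plus signs: C(6,3) = 20.

20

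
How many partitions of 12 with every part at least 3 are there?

The partitions of 12 that satisfy the conditions:
12
9 + 3
8 + 4
7 + 5
6 + 6
6 + 3 + 3
5 + 4 + 3
4 + 4 + 4
3 + 3 + 3 + 3

9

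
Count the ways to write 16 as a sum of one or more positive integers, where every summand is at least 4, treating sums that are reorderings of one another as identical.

Enumerating:
16
12 + 4
11 + 5
10 + 6
9 + 7
8 + 8
8 + 4 + 4
7 + 5 + 4
6 + 6 + 4
6 + 5 + 5
4 + 4 + 4 + 4
That's 11 in total.

11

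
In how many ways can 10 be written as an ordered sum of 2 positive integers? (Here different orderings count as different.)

Equivalently, choose which 1 of the 9 gaps become plus signs: C(9,1) = 9.

9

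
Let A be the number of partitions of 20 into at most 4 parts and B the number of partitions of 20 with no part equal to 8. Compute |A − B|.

442

Partitions of 20 into at most 4 parts: 108.
Partitions of 20 with no part equal to 8: 550.
|108 − 550| = 442.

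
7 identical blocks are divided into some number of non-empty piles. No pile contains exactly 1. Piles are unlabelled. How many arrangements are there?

Enumerating:
7
5, 2
4, 3
3, 2, 2
Counting gives 4.

4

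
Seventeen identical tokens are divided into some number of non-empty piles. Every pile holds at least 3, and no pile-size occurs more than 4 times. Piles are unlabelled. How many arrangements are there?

25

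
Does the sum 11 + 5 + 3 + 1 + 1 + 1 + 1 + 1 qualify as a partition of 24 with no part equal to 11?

No

The parts sum to 24, and the condition 'no summand equals 11' is violated.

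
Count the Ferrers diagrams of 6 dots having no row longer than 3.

7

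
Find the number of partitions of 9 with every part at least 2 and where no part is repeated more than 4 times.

Enumerating:
9
2,7
3,6
4,5
2,2,5
2,3,4
3,3,3
2,2,2,3

8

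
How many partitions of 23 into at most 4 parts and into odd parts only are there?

15

The partitions of 23 that satisfy the conditions:
23
21+1+1
19+3+1
17+5+1
17+3+3
15+7+1
15+5+3
13+9+1
13+7+3
13+5+5
11+11+1
11+9+3
11+7+5
9+9+5
9+7+7
That's 15 in total.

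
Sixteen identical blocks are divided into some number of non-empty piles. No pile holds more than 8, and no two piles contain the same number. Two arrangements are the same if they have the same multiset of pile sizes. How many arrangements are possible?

13

The partitions of 16 that satisfy the conditions:
8 + 7 + 1
8 + 6 + 2
8 + 5 + 3
8 + 5 + 2 + 1
8 + 4 + 3 + 1
7 + 6 + 3
7 + 6 + 2 + 1
7 + 5 + 4
7 + 5 + 3 + 1
7 + 4 + 3 + 2
6 + 5 + 4 + 1
6 + 5 + 3 + 2
6 + 4 + 3 + 2 + 1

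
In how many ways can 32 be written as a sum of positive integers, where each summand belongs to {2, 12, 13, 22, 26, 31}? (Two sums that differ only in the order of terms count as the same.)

They are:
2,2,2,26
2,2,2,2,2,22
2,2,2,13,13
2,2,2,2,12,12
2,2,2,2,2,2,2,2,2,2,12
2,2,2,2,2,2,2,2,2,2,2,2,2,2,2,2

6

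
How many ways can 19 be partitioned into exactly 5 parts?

A partial list (first 12 by largest part):
15+1+1+1+1
14+2+1+1+1
13+3+1+1+1
13+2+2+1+1
12+4+1+1+1
12+3+2+1+1
12+2+2+2+1
11+5+1+1+1
11+4+2+1+1
11+3+3+1+1
11+3+2+2+1
11+2+2+2+2
…and 58 more, for 70 total.

70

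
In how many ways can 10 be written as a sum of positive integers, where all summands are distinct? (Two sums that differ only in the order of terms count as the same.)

They are:
10
9, 1
8, 2
7, 3
7, 2, 1
6, 4
6, 3, 1
5, 4, 1
5, 3, 2
4, 3, 2, 1
That's 10 in total.

10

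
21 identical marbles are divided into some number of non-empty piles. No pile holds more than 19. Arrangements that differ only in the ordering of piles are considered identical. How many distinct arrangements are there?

790

Enumerating by decreasing first part gives 790 partitions in all.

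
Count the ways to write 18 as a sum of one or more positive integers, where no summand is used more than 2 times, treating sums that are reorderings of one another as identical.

There are 135 such partitions.

135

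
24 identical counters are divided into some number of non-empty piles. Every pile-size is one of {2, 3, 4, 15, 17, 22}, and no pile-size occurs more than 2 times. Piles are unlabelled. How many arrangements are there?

Enumerating:
2, 22
3, 4, 17
2, 2, 3, 17
2, 3, 4, 15
Counting gives 4.

4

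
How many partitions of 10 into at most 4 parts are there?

They are:
10
9 + 1
8 + 2
8 + 1 + 1
7 + 3
7 + 2 + 1
7 + 1 + 1 + 1
6 + 4
6 + 3 + 1
6 + 2 + 2
6 + 2 + 1 + 1
5 + 5
5 + 4 + 1
5 + 3 + 2
5 + 3 + 1 + 1
5 + 2 + 2 + 1
4 + 4 + 2
4 + 4 + 1 + 1
4 + 3 + 3
4 + 3 + 2 + 1
4 + 2 + 2 + 2
3 + 3 + 3 + 1
3 + 3 + 2 + 2
Counting gives 23.

23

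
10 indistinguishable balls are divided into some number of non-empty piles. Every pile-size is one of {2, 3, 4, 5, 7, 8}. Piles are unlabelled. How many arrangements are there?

9

They are:
8,2
7,3
5,5
5,3,2
4,4,2
4,3,3
4,2,2,2
3,3,2,2
2,2,2,2,2
Counting gives 9.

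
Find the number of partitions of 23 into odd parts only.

104

A full systematic count gives 104.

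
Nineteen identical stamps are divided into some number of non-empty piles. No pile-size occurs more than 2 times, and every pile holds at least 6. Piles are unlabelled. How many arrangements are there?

6

They are:
19
13,6
12,7
11,8
10,9
7,6,6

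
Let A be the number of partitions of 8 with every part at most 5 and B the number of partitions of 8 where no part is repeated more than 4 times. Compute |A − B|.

1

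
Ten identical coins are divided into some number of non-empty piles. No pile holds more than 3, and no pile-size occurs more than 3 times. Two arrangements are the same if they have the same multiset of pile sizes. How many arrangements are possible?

5

Listing the qualifying partitions of 10:
3,3,3,1
3,3,2,2
3,3,2,1,1
3,2,2,2,1
3,2,2,1,1,1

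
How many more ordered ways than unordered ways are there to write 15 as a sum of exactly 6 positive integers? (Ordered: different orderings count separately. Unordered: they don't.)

Ordered (compositions into 6 parts): C(14,5) = 2002.
Partitions of 15 into exactly 6 parts: 26.
Difference: 2002 − 26 = 1976.

1976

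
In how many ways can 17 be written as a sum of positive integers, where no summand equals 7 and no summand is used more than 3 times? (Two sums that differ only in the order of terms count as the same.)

137

Enumerating by decreasing first part gives 137 partitions in all.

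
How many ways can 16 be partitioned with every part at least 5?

The partitions of 16 that satisfy the conditions:
16
11+5
10+6
9+7
8+8
6+5+5

6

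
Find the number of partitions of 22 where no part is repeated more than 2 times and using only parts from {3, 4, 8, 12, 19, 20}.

4

Listing the qualifying partitions of 22:
19 + 3
12 + 4 + 3 + 3
8 + 8 + 3 + 3
8 + 4 + 4 + 3 + 3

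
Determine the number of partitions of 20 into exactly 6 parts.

90

Direct enumeration gives 90 partitions.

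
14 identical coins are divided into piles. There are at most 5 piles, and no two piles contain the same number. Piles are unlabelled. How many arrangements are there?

22

The partitions of 14 that satisfy the conditions:
14
13,1
12,2
11,3
11,2,1
10,4
10,3,1
9,5
9,4,1
9,3,2
8,6
8,5,1
8,4,2
8,3,2,1
7,6,1
7,5,2
7,4,3
7,4,2,1
6,5,3
6,5,2,1
6,4,3,1
5,4,3,2
Counting gives 22.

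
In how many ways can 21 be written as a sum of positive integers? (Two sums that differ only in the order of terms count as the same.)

A full systematic count gives 792.

792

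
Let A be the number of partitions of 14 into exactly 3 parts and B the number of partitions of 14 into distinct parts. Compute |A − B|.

Partitions of 14 into exactly 3 parts: 16.
Partitions of 14 into distinct parts: 22.
|16 − 22| = 6.

6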